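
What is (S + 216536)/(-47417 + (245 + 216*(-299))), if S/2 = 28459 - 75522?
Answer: -61205/55878 ≈ -1.0953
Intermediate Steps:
S = -94126 (S = 2*(28459 - 75522) = 2*(-47063) = -94126)
(S + 216536)/(-47417 + (245 + 216*(-299))) = (-94126 + 216536)/(-47417 + (245 + 216*(-299))) = 122410/(-47417 + (245 - 64584)) = 122410/(-47417 - 64339) = 122410/(-111756) = 122410*(-1/111756) = -61205/55878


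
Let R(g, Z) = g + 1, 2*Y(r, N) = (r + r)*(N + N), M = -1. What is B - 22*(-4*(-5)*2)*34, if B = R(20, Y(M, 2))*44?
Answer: -28996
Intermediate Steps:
Y(r, N) = 2*N*r (Y(r, N) = ((r + r)*(N + N))/2 = ((2*r)*(2*N))/2 = (4*N*r)/2 = 2*N*r)
R(g, Z) = 1 + g
B = 924 (B = (1 + 20)*44 = 21*44 = 924)
B - 22*(-4*(-5)*2)*34 = 924 - 22*(-4*(-5)*2)*34 = 924 - 22*(20*2)*34 = 924 - 22*40*34 = 924 - 880*34 = 924 - 1*29920 = 924 - 29920 = -28996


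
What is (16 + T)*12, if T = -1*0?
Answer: 192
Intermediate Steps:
T = 0
(16 + T)*12 = (16 + 0)*12 = 16*12 = 192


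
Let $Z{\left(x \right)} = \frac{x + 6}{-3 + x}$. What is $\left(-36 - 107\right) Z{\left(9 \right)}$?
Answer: $- \frac{715}{2} \approx -357.5$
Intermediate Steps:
$Z{\left(x \right)} = \frac{6 + x}{-3 + x}$
$\left(-36 - 107\right) Z{\left(9 \right)} = \left(-36 - 107\right) \frac{6 + 9}{-3 + 9} = - 143 \cdot \frac{1}{6} \cdot 15 = \left(-143\right) \frac{5}{2} = - \frac{715}{2}$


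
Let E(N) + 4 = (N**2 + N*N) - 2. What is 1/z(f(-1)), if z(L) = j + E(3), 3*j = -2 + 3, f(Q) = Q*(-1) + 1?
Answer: 3/37 ≈ 0.081081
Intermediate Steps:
E(N) = -6 + 2*N**2 (E(N) = -4 + ((N**2 + N*N) - 2) = -4 + ((N**2 + N**2) - 2) = -4 + (2*N**2 - 2) = -4 + (-2 + 2*N**2) = -6 + 2*N**2)
f(Q) = 1 - Q (f(Q) = -Q + 1 = 1 - Q)
j = 1/3 (j = (-2 + 3)/3 = (1/3)*1 = 1/3 ≈ 0.33333)
z(L) = 37/3 (z(L) = 1/3 + (-6 + 2*3**2) = 1/3 + (-6 + 2*9) = 1/3 + (-6 + 18) = 1/3 + 12 = 37/3)
1/z(f(-1)) = 1/(37/3) = 3/37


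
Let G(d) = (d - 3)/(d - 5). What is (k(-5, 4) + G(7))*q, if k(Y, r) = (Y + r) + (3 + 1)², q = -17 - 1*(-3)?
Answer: -238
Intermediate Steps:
G(d) = (-3 + d)/(-5 + d)
q = -14 (q = -17 + 3 = -14)
k(Y, r) = 16 + Y + r (k(Y, r) = (Y + r) + 4² = (Y + r) + 16 = 16 + Y + r)
(k(-5, 4) + G(7))*q = ((16 - 5 + 4) + (-3 + 7)/(-5 + 7))*(-14) = (15 + 4/2)*(-14) = (15 + (½)*4)*(-14) = (15 + 2)*(-14) = 17*(-14) = -238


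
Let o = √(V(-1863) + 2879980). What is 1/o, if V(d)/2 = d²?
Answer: √9821518/9821518 ≈ 0.00031909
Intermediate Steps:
V(d) = 2*d²
o = √9821518 (o = √(2*(-1863)² + 2879980) = √(2*3470769 + 2879980) = √(6941538 + 2879980) = √9821518 ≈ 3133.9)
1/o = 1/(√9821518) = √9821518/9821518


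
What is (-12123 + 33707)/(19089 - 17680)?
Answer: 21584/1409 ≈ 15.319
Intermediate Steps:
(-12123 + 33707)/(19089 - 17680) = 21584/1409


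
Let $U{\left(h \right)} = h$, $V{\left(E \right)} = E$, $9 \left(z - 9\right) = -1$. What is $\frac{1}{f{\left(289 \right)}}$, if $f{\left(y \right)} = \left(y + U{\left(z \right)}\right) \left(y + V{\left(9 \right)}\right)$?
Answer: $\frac{9}{798938} \approx 1.1265 \cdot 10^{-5}$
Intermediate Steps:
$z = \frac{80}{9}$ ($z = 9 + \frac{1}{9} \left(-1\right) = 9 - \frac{1}{9} = \frac{80}{9} \approx 8.8889$)
$f{\left(y \right)} = \left(9 + y\right) \left(\frac{80}{9} + y\right)$ ($f{\left(y \right)} = \left(y + \frac{80}{9}\right) \left(y + 9\right) = \left(\frac{80}{9} + y\right) \left(9 + y\right) = \left(9 + y\right) \left(\frac{80}{9} + y\right)$)
$\frac{1}{f{\left(289 \right)}} = \frac{1}{80 + 289^{2} + \frac{161}{9} \cdot 289} = \frac{1}{80 + 83521 + \frac{46529}{9}} = \frac{1}{\frac{798938}{9}} = \frac{9}{798938}$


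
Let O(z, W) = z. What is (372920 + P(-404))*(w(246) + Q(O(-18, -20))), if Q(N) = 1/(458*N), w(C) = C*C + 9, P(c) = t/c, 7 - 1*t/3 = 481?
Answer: 37587541829092549/1665288 ≈ 2.2571e+10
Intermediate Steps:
t = -1422 (t = 21 - 3*481 = 21 - 1443 = -1422)
P(c) = -1422/c
w(C) = 9 + C² (w(C) = C² + 9 = 9 + C²)
Q(N) = 1/(458*N)
(372920 + P(-404))*(w(246) + Q(O(-18, -20))) = (372920 - 1422/(-404))*((9 + 246²) + (1/458)/(-18)) = (372920 - 1422*(-1/404))*((9 + 60516) + (1/458)*(-1/18)) = (372920 + 711/202)*(60525 - 1/8244) = (75330551/202)*(498968099/8244) = 37587541829092549/1665288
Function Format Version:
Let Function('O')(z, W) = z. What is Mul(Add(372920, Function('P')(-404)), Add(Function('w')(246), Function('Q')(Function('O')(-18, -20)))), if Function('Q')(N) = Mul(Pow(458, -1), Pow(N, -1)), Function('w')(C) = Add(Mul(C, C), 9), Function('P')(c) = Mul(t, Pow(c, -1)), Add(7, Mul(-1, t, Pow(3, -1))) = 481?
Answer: Rational(37587541829092549, 1665288) ≈ 2.2571e+10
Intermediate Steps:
t = -1422 (t = Add(21, Mul(-3, 481)) = Add(21, -1443) = -1422)
Function('P')(c) = Mul(-1422, Pow(c, -1))
Function('w')(C) = Add(9, Pow(C, 2)) (Function('w')(C) = Add(Pow(C, 2), 9) = Add(9, Pow(C, 2)))
Function('Q')(N) = Mul(Rational(1, 458), Pow(N, -1))
Mul(Add(372920, Function('P')(-404)), Add(Function('w')(246), Function('Q')(Function('O')(-18, -20)))) = Mul(Add(372920, Mul(-1422, Pow(-404, -1))), Add(Add(9, Pow(246, 2)), Mul(Rational(1, 458), Pow(-18, -1)))) = Mul(Add(372920, Mul(-1422, Rational(-1, 404))), Add(Add(9, 60516), Mul(Rational(1, 458), Rational(-1, 18)))) = Mul(Add(372920, Rational(711, 202)), Add(60525, Rational(-1, 8244))) = Mul(Rational(75330551, 202), Rational(498968099, 8244)) = Rational(37587541829092549, 1665288)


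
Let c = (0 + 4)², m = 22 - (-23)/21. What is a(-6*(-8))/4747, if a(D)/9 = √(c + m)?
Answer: 3*√17241/33229 ≈ 0.011855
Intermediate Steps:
m = 485/21 (m = 22 - (-23)/21 = 22 - 1*(-23/21) = 22 + 23/21 = 485/21 ≈ 23.095)
c = 16 (c = 4² = 16)
a(D) = 3*√17241/7 (a(D) = 9*√(16 + 485/21) = 9*√(821/21) = 9*(√17241/21) = 3*√17241/7)
a(-6*(-8))/4747 = (3*√17241/7)/4747 = (3*√17241/7)*(1/4747) = 3*√17241/33229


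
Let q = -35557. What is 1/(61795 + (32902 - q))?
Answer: 1/130254 ≈ 7.6773e-6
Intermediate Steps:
1/(61795 + (32902 - q)) = 1/(61795 + (32902 - 1*(-35557))) = 1/(61795 + (32902 + 35557)) = 1/(61795 + 68459) = 1/130254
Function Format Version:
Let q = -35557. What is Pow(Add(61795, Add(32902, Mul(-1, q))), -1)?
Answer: Rational(1, 130254) ≈ 7.6773e-6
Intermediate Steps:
Pow(Add(61795, Add(32902, Mul(-1, q))), -1) = Pow(Add(61795, Add(32902, Mul(-1, -35557))), -1) = Pow(Add(61795, Add(32902, 35557)), -1) = Pow(Add(61795, 68459), -1) = Pow(130254, -1) = Rational(1, 130254)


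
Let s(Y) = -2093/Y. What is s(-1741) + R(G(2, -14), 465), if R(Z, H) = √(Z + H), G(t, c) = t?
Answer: 2093/1741 + √467 ≈ 22.812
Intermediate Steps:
R(Z, H) = √(H + Z)
s(-1741) + R(G(2, -14), 465) = -2093/(-1741) + √(465 + 2) = -2093*(-1/1741) + √467 = 2093/1741 + √467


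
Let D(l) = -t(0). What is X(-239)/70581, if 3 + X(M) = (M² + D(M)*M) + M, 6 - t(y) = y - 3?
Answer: 59030/70581 ≈ 0.83634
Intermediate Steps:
t(y) = 9 - y (t(y) = 6 - (y - 3) = 6 - (-3 + y) = 6 + (3 - y) = 9 - y)
D(l) = -9 (D(l) = -(9 - 1*0) = -(9 + 0) = -1*9 = -9)
X(M) = -3 + M² - 8*M (X(M) = -3 + ((M² - 9*M) + M) = -3 + (M² - 8*M) = -3 + M² - 8*M)
X(-239)/70581 = (-3 + (-239)² - 8*(-239))/70581 = (-3 + 57121 + 1912)*(1/70581) = 59030*(1/70581) = 59030/70581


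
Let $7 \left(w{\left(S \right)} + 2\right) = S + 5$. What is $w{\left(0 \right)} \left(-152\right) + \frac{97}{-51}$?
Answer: $\frac{69089}{357} \approx 193.53$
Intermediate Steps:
$w{\left(S \right)} = - \frac{9}{7} + \frac{S}{7}$ ($w{\left(S \right)} = -2 + \frac{S + 5}{7} = -2 + \frac{5 + S}{7} = -2 + \left(\frac{5}{7} + \frac{S}{7}\right) = - \frac{9}{7} + \frac{S}{7}$)
$w{\left(0 \right)} \left(-152\right) + \frac{97}{-51} = \left(- \frac{9}{7} + \frac{1}{7} \cdot 0\right) \left(-152\right) + \frac{97}{-51} = \left(- \frac{9}{7} + 0\right) \left(-152\right) + 97 \left(- \frac{1}{51}\right) = \left(- \frac{9}{7}\right) \left(-152\right) - \frac{97}{51} = \frac{1368}{7} - \frac{97}{51} = \frac{69089}{357}$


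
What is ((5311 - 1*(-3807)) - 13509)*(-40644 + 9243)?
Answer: 137881791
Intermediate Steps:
((5311 - 1*(-3807)) - 13509)*(-40644 + 9243) = ((5311 + 3807) - 13509)*(-31401) = (9118 - 13509)*(-31401) = -4391*(-31401) = 137881791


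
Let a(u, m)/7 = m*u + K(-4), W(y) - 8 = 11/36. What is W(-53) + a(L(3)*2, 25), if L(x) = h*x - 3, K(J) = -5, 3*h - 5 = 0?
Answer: 24239/36 ≈ 673.31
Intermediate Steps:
h = 5/3 (h = 5/3 + (⅓)*0 = 5/3 + 0 = 5/3 ≈ 1.6667)
L(x) = -3 + 5*x/3 (L(x) = 5*x/3 - 3 = -3 + 5*x/3)
W(y) = 299/36 (W(y) = 8 + 11/36 = 299/36)
a(u, m) = -35 + 7*m*u (a(u, m) = 7*(m*u - 5) = 7*(-5 + m*u) = -35 + 7*m*u)
W(-53) + a(L(3)*2, 25) = 299/36 + (-35 + 7*25*((-3 + (5/3)*3)*2)) = 299/36 + (-35 + 7*25*((-3 + 5)*2)) = 299/36 + (-35 + 7*25*(2*2)) = 299/36 + (-35 + 7*25*4) = 299/36 + (-35 + 700) = 299/36 + 665 = 24239/36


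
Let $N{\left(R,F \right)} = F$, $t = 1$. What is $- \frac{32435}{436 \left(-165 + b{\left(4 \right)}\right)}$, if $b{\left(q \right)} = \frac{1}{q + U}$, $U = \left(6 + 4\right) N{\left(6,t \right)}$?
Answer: $\frac{227045}{503362} \approx 0.45106$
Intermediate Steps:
$U = 10$ ($U = \left(6 + 4\right) 1 = 10 \cdot 1 = 10$)
$b{\left(q \right)} = \frac{1}{10 + q}$ ($b{\left(q \right)} = \frac{1}{q + 10} = \frac{1}{10 + q}$)
$- \frac{32435}{436 \left(-165 + b{\left(4 \right)}\right)} = - \frac{32435}{436 \left(-165 + \frac{1}{10 + 4}\right)} = - \frac{32435}{436 \left(-165 + \frac{1}{14}\right)} = - \frac{32435}{436 \left(- \frac{2309}{14}\right)} = - \frac{32435}{- \frac{503362}{7}} = \left(-32435\right) \left(- \frac{7}{503362}\right) = \frac{227045}{503362}$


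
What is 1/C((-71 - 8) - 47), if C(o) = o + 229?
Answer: 1/103 ≈ 0.0097087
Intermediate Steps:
C(o) = 229 + o
1/C((-71 - 8) - 47) = 1/(229 + ((-71 - 8) - 47)) = 1/(229 + (-79 - 47)) = 1/(229 - 126) = 1/103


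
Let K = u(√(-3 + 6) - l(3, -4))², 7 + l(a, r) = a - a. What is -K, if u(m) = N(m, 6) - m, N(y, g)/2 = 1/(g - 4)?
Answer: -(6 + √3)² ≈ -59.785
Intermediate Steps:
l(a, r) = -7 (l(a, r) = -7 + (a - a) = -7 + 0 = -7)
N(y, g) = 2/(-4 + g) (N(y, g) = 2/(g - 4) = 2/(-4 + g))
u(m) = 1 - m (u(m) = 2/(-4 + 6) - m = 2/2 - m = 2*(½) - m = 1 - m)
K = (-6 - √3)² (K = (1 - (√(-3 + 6) - 1*(-7)))² = (1 - (√3 + 7))² = (1 - (7 + √3))² = (1 + (-7 - √3))² = (-6 - √3)² ≈ 59.785)
-K = -(6 + √3)²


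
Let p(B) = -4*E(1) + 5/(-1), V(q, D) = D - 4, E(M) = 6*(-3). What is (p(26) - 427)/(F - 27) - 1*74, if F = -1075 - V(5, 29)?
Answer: -83038/1127 ≈ -73.681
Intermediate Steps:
E(M) = -18
V(q, D) = -4 + D
F = -1100 (F = -1075 - (-4 + 29) = -1075 - 1*25 = -1075 - 25 = -1100)
p(B) = 67 (p(B) = -4*(-18) + 5/(-1) = 72 + 5*(-1) = 72 - 5 = 67)
(p(26) - 427)/(F - 27) - 1*74 = (67 - 427)/(-1100 - 27) - 1*74 = -360/(-1127) - 74 = -360*(-1/1127) - 74 = 360/1127 - 74 = -83038/1127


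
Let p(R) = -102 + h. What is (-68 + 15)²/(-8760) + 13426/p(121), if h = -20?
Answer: -58977229/534360 ≈ -110.37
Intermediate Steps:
p(R) = -122 (p(R) = -102 - 20 = -122)
(-68 + 15)²/(-8760) + 13426/p(121) = (-68 + 15)²/(-8760) + 13426/(-122) = (-53)²*(-1/8760) + 13426*(-1/122) = 2809*(-1/8760) - 6713/61 = -2809/8760 - 6713/61 = -58977229/534360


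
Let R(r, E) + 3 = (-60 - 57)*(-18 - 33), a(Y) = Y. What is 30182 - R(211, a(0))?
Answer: 24218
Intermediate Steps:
R(r, E) = 5964 (R(r, E) = -3 + (-60 - 57)*(-18 - 33) = -3 - 117*(-51) = -3 + 5967 = 5964)
30182 - R(211, a(0)) = 30182 - 1*5964 = 30182 - 5964 = 24218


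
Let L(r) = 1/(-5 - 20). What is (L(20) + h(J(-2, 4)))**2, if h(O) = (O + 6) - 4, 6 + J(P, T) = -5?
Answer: 51076/625 ≈ 81.722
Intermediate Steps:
J(P, T) = -11 (J(P, T) = -6 - 5 = -11)
L(r) = -1/25 (L(r) = 1/(-25) = -1/25)
h(O) = 2 + O (h(O) = (6 + O) - 4 = 2 + O)
(L(20) + h(J(-2, 4)))**2 = (-1/25 + (2 - 11))**2 = (-1/25 - 9)**2 = (-226/25)**2 = 51076/625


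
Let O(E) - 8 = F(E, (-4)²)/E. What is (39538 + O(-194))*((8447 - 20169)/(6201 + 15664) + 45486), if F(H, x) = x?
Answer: 3815008417623272/2120905 ≈ 1.7988e+9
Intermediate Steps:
O(E) = 8 + 16/E (O(E) = 8 + (-4)²/E = 8 + 16/E)
(39538 + O(-194))*((8447 - 20169)/(6201 + 15664) + 45486) = (39538 + (8 + 16/(-194)))*((8447 - 20169)/(6201 + 15664) + 45486) = (39538 + (8 + 16*(-1/194)))*(-11722/21865 + 45486) = (39538 + (8 - 8/97))*(-11722*1/21865 + 45486) = (39538 + 768/97)*(-11722/21865 + 45486) = (3835954/97)*(994539668/21865) = 3815008417623272/2120905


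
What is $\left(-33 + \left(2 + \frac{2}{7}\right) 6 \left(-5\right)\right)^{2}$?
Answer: $\frac{505521}{49} \approx 10317.0$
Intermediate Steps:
$\left(-33 + \left(2 + \frac{2}{7}\right) 6 \left(-5\right)\right)^{2} = \left(-33 + \left(2 + 2 \cdot \frac{1}{7}\right) \left(-30\right)\right)^{2} = \left(-33 + \left(2 + \frac{2}{7}\right) \left(-30\right)\right)^{2} = \left(-33 + \frac{16}{7} \left(-30\right)\right)^{2} = \left(-33 - \frac{480}{7}\right)^{2} = \left(- \frac{711}{7}\right)^{2} = \frac{505521}{49}$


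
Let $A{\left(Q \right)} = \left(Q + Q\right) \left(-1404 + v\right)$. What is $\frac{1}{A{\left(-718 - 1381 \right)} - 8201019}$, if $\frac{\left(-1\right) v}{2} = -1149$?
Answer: $- \frac{1}{11954031} \approx -8.3654 \cdot 10^{-8}$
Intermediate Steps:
$v = 2298$ ($v = \left(-2\right) \left(-1149\right) = 2298$)
$A{\left(Q \right)} = 1788 Q$ ($A{\left(Q \right)} = \left(Q + Q\right) \left(-1404 + 2298\right) = 2 Q 894 = 1788 Q$)
$\frac{1}{A{\left(-718 - 1381 \right)} - 8201019} = \frac{1}{1788 \left(-718 - 1381\right) - 8201019} = \frac{1}{1788 \left(-2099\right) - 8201019} = \frac{1}{-3753012 - 8201019} = \frac{1}{-11954031} = - \frac{1}{11954031}$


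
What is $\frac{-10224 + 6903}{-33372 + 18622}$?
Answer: $\frac{3321}{14750} \approx 0.22515$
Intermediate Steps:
$\frac{-10224 + 6903}{-33372 + 18622} = - \frac{3321}{-14750} = \left(-3321\right) \left(- \frac{1}{14750}\right) = \frac{3321}{14750}$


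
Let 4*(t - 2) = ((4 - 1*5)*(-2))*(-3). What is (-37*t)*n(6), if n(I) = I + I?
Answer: -222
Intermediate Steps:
t = ½ (t = 2 + (((4 - 1*5)*(-2))*(-3))/4 = 2 + (((4 - 5)*(-2))*(-3))/4 = 2 + (-1*(-2)*(-3))/4 = 2 + (2*(-3))/4 = 2 + (¼)*(-6) = 2 - 3/2 = ½ ≈ 0.50000)
n(I) = 2*I
(-37*t)*n(6) = (-37*½)*(2*6) = -37/2*12 = -222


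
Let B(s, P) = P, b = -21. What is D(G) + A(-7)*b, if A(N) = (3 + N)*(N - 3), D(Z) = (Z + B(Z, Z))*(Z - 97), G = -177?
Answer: 96156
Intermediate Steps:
D(Z) = 2*Z*(-97 + Z) (D(Z) = (Z + Z)*(Z - 97) = (2*Z)*(-97 + Z) = 2*Z*(-97 + Z))
A(N) = (-3 + N)*(3 + N) (A(N) = (3 + N)*(-3 + N) = (-3 + N)*(3 + N))
D(G) + A(-7)*b = 2*(-177)*(-97 - 177) + (-9 + (-7)²)*(-21) = 2*(-177)*(-274) + (-9 + 49)*(-21) = 96996 + 40*(-21) = 96996 - 840 = 96156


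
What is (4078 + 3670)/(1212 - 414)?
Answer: 3874/399 ≈ 9.7093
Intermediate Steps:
(4078 + 3670)/(1212 - 414) = 7748/798 = 7748*(1/798) = 3874/399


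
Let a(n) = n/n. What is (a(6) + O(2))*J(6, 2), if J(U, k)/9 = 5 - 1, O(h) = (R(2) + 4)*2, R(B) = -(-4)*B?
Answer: 900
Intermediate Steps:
a(n) = 1
R(B) = 4*B
O(h) = 24 (O(h) = (4*2 + 4)*2 = (8 + 4)*2 = 12*2 = 24)
J(U, k) = 36 (J(U, k) = 9*(5 - 1) = 9*4 = 36)
(a(6) + O(2))*J(6, 2) = (1 + 24)*36 = 25*36 = 900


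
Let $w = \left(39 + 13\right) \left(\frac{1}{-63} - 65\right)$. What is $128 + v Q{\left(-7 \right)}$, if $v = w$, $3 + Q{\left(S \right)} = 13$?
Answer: $- \frac{2121856}{63} \approx -33680.0$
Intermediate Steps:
$Q{\left(S \right)} = 10$ ($Q{\left(S \right)} = -3 + 13 = 10$)
$w = - \frac{212992}{63}$ ($w = 52 \left(- \frac{1}{63} - 65\right) = 52 \left(- \frac{4096}{63}\right) = - \frac{212992}{63} \approx -3380.8$)
$v = - \frac{212992}{63} \approx -3380.8$
$128 + v Q{\left(-7 \right)} = 128 - \frac{2129920}{63} = - \frac{2121856}{63}$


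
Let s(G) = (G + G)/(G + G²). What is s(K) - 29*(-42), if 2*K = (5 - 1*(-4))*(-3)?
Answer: 30446/25 ≈ 1217.8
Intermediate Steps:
K = -27/2 (K = ((5 - 1*(-4))*(-3))/2 = ((5 + 4)*(-3))/2 = (9*(-3))/2 = (½)*(-27) = -27/2 ≈ -13.500)
s(G) = 2*G/(G + G²) (s(G) = (2*G)/(G + G²) = 2*G/(G + G²))
s(K) - 29*(-42) = 2/(1 - 27/2) - 29*(-42) = 2/(-25/2) + 1218 = 2*(-2/25) + 1218 = -4/25 + 1218 = 30446/25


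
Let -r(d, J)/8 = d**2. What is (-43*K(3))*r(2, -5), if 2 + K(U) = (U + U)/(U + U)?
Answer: -1376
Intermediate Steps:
r(d, J) = -8*d**2
K(U) = -1 (K(U) = -2 + (U + U)/(U + U) = -2 + (2*U)/((2*U)) = -2 + (2*U)*(1/(2*U)) = -2 + 1 = -1)
(-43*K(3))*r(2, -5) = (-43*(-1))*(-8*2**2) = 43*(-8*4) = 43*(-32) = -1376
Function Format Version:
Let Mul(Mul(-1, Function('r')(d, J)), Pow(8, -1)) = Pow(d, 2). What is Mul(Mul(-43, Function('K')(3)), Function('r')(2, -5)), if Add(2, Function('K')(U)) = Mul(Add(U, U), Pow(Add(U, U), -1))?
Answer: -1376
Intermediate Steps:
Function('r')(d, J) = Mul(-8, Pow(d, 2))
Function('K')(U) = -1 (Function('K')(U) = Add(-2, Mul(Add(U, U), Pow(Add(U, U), -1))) = Add(-2, Mul(Mul(2, U), Pow(Mul(2, U), -1))) = Add(-2, Mul(Mul(2, U), Mul(Rational(1, 2), Pow(U, -1)))) = Add(-2, 1) = -1)
Mul(Mul(-43, Function('K')(3)), Function('r')(2, -5)) = Mul(Mul(-43, -1), Mul(-8, Pow(2, 2))) = Mul(43, Mul(-8, 4)) = Mul(43, -32) = -1376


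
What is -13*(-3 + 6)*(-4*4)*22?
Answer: 13728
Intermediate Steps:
-13*(-3 + 6)*(-4*4)*22 = -39*(-16)*22 = -13*(-48)*22 = 624*22 = 13728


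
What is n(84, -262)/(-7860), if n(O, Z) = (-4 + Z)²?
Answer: -17689/1965 ≈ -9.0020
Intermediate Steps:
n(84, -262)/(-7860) = (-4 - 262)²/(-7860) = (-266)²*(-1/7860) = 70756*(-1/7860) = -17689/1965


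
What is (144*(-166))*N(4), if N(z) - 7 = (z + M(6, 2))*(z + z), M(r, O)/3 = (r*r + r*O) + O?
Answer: -29617056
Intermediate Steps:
M(r, O) = 3*O + 3*r² + 3*O*r (M(r, O) = 3*((r*r + r*O) + O) = 3*((r² + O*r) + O) = 3*(O + r² + O*r) = 3*O + 3*r² + 3*O*r)
N(z) = 7 + 2*z*(150 + z) (N(z) = 7 + (z + (3*2 + 3*6² + 3*2*6))*(z + z) = 7 + (z + (6 + 3*36 + 36))*(2*z) = 7 + (z + (6 + 108 + 36))*(2*z) = 7 + (z + 150)*(2*z) = 7 + (150 + z)*(2*z) = 7 + 2*z*(150 + z))
(144*(-166))*N(4) = (144*(-166))*(7 + 2*4² + 300*4) = -23904*(7 + 2*16 + 1200) = -23904*(7 + 32 + 1200) = -23904*1239 = -29617056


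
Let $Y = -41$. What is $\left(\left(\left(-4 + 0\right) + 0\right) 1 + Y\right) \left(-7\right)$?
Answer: $315$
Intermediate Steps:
$\left(\left(\left(-4 + 0\right) + 0\right) 1 + Y\right) \left(-7\right) = \left(\left(\left(-4 + 0\right) + 0\right) 1 - 41\right) \left(-7\right) = \left(\left(-4 + 0\right) 1 - 41\right) \left(-7\right) = \left(\left(-4\right) 1 - 41\right) \left(-7\right) = \left(-4 - 41\right) \left(-7\right) = \left(-45\right) \left(-7\right) = 315$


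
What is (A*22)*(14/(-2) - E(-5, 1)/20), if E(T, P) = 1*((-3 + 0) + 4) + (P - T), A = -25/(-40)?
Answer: -1617/16 ≈ -101.06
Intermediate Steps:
A = 5/8 (A = -25*(-1/40) = 5/8 ≈ 0.62500)
E(T, P) = 1 + P - T (E(T, P) = 1*(-3 + 4) + (P - T) = 1*1 + (P - T) = 1 + (P - T) = 1 + P - T)
(A*22)*(14/(-2) - E(-5, 1)/20) = ((5/8)*22)*(14/(-2) - (1 + 1 - 1*(-5))/20) = 55*(14*(-½) - (1 + 1 + 5)*(1/20))/4 = 55*(-7 - 1*7*(1/20))/4 = 55*(-7 - 7*1/20)/4 = 55*(-7 - 7/20)/4 = (55/4)*(-147/20) = -1617/16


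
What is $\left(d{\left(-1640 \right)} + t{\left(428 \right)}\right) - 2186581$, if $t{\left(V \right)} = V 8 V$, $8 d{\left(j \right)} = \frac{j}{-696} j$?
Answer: $- \frac{62778508}{87} \approx -7.2159 \cdot 10^{5}$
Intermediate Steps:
$d{\left(j \right)} = - \frac{j^{2}}{5568}$ ($d{\left(j \right)} = \frac{\frac{j}{-696} j}{8} = \frac{j \left(- \frac{1}{696}\right) j}{8} = \frac{- \frac{j}{696} j}{8} = \frac{\left(- \frac{1}{696}\right) j^{2}}{8} = - \frac{j^{2}}{5568}$)
$t{\left(V \right)} = 8 V^{2}$ ($t{\left(V \right)} = 8 V V = 8 V^{2}$)
$\left(d{\left(-1640 \right)} + t{\left(428 \right)}\right) - 2186581 = \left(- \frac{\left(-1640\right)^{2}}{5568} + 8 \cdot 428^{2}\right) - 2186581 = \left(\left(- \frac{1}{5568}\right) 2689600 + 8 \cdot 183184\right) - 2186581 = \left(- \frac{42025}{87} + 1465472\right) - 2186581 = \frac{127454039}{87} - 2186581 = - \frac{62778508}{87}$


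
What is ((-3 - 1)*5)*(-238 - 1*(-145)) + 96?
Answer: 1956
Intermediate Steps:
((-3 - 1)*5)*(-238 - 1*(-145)) + 96 = (-4*5)*(-238 + 145) + 96 = -20*(-93) + 96 = 1860 + 96 = 1956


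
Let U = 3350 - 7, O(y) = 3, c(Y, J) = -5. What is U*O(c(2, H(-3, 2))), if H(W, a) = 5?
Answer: 10029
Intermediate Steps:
U = 3343
U*O(c(2, H(-3, 2))) = 3343*3 = 10029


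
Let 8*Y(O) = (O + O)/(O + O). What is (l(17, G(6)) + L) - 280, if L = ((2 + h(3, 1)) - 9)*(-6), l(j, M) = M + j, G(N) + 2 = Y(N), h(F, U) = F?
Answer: -1927/8 ≈ -240.88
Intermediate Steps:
Y(O) = 1/8 (Y(O) = ((O + O)/(O + O))/8 = ((2*O)/((2*O)))/8 = ((2*O)*(1/(2*O)))/8 = (1/8)*1 = 1/8)
G(N) = -15/8 (G(N) = -2 + 1/8 = -15/8)
L = 24 (L = ((2 + 3) - 9)*(-6) = (5 - 9)*(-6) = -4*(-6) = 24)
(l(17, G(6)) + L) - 280 = ((-15/8 + 17) + 24) - 280 = (121/8 + 24) - 280 = 313/8 - 280 = -1927/8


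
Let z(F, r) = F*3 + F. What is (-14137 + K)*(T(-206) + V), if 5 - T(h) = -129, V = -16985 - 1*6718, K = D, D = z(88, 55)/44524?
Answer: 3708790947771/11131 ≈ 3.3319e+8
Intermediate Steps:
z(F, r) = 4*F (z(F, r) = 3*F + F = 4*F)
D = 88/11131 (D = (4*88)/44524 = 352*(1/44524) = 88/11131 ≈ 0.0079058)
K = 88/11131 ≈ 0.0079058
V = -23703 (V = -16985 - 6718 = -23703)
T(h) = 134 (T(h) = 5 - 1*(-129) = 5 + 129 = 134)
(-14137 + K)*(T(-206) + V) = (-14137 + 88/11131)*(134 - 23703) = -157358859/11131*(-23569) = 3708790947771/11131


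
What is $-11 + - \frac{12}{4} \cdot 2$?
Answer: $-17$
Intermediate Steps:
$-11 + - \frac{12}{4} \cdot 2 = -11 + \left(-12\right) \frac{1}{4} \cdot 2 = -11 - 6 = -17$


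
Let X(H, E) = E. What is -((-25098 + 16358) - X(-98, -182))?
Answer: 8558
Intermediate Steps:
-((-25098 + 16358) - X(-98, -182)) = -((-25098 + 16358) - 1*(-182)) = -(-8740 + 182) = -1*(-8558) = 8558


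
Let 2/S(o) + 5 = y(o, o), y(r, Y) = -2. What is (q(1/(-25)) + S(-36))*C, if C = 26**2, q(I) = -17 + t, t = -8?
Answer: -119652/7 ≈ -17093.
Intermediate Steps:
S(o) = -2/7 (S(o) = 2/(-5 - 2) = 2/(-7) = 2*(-1/7) = -2/7)
q(I) = -25 (q(I) = -17 - 8 = -25)
C = 676
(q(1/(-25)) + S(-36))*C = (-25 - 2/7)*676 = -177/7*676 = -119652/7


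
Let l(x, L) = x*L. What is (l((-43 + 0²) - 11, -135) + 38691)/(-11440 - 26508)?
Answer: -45981/37948 ≈ -1.2117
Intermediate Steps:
l(x, L) = L*x
(l((-43 + 0²) - 11, -135) + 38691)/(-11440 - 26508) = (-135*((-43 + 0²) - 11) + 38691)/(-11440 - 26508) = (-135*((-43 + 0) - 11) + 38691)/(-37948) = (-135*(-43 - 11) + 38691)*(-1/37948) = (-135*(-54) + 38691)*(-1/37948) = (7290 + 38691)*(-1/37948) = 45981*(-1/37948) = -45981/37948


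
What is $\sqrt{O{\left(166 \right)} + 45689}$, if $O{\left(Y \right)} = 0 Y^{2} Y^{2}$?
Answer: $\sqrt{45689} \approx 213.75$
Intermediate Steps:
$O{\left(Y \right)} = 0$ ($O{\left(Y \right)} = 0 Y^{2} = 0$)
$\sqrt{O{\left(166 \right)} + 45689} = \sqrt{0 + 45689} = \sqrt{45689}$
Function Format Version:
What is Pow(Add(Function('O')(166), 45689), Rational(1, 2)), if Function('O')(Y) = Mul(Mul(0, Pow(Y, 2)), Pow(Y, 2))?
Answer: Pow(45689, Rational(1, 2)) ≈ 213.75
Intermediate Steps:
Function('O')(Y) = 0 (Function('O')(Y) = Mul(0, Pow(Y, 2)) = 0)
Pow(Add(Function('O')(166), 45689), Rational(1, 2)) = Pow(Add(0, 45689), Rational(1, 2)) = Pow(45689, Rational(1, 2))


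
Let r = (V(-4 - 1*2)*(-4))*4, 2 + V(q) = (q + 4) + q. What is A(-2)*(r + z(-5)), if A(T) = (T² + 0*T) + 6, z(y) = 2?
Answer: 1620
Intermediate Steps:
V(q) = 2 + 2*q (V(q) = -2 + ((q + 4) + q) = -2 + ((4 + q) + q) = -2 + (4 + 2*q) = 2 + 2*q)
A(T) = 6 + T² (A(T) = (T² + 0) + 6 = T² + 6 = 6 + T²)
r = 160 (r = ((2 + 2*(-4 - 1*2))*(-4))*4 = ((2 + 2*(-4 - 2))*(-4))*4 = ((2 + 2*(-6))*(-4))*4 = ((2 - 12)*(-4))*4 = -10*(-4)*4 = 40*4 = 160)
A(-2)*(r + z(-5)) = (6 + (-2)²)*(160 + 2) = (6 + 4)*162 = 10*162 = 1620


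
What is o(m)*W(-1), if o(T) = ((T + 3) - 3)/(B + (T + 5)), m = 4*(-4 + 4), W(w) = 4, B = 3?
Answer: 0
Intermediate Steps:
m = 0 (m = 4*0 = 0)
o(T) = T/(8 + T) (o(T) = ((T + 3) - 3)/(3 + (T + 5)) = ((3 + T) - 3)/(3 + (5 + T)) = T/(8 + T))
o(m)*W(-1) = (0/(8 + 0))*4 = (0/8)*4 = (0*(1/8))*4 = 0*4 = 0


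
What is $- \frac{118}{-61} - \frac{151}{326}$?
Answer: $\frac{29257}{19886} \approx 1.4712$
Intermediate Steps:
$- \frac{118}{-61} - \frac{151}{326} = \left(-118\right) \left(- \frac{1}{61}\right) - \frac{151}{326} = \frac{118}{61} - \frac{151}{326} = \frac{29257}{19886}$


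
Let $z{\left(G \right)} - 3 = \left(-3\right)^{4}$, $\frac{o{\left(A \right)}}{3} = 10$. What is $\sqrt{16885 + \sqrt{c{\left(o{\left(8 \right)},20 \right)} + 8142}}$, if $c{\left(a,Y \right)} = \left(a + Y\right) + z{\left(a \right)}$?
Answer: $\sqrt{16885 + 2 \sqrt{2069}} \approx 130.29$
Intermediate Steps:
$o{\left(A \right)} = 30$ ($o{\left(A \right)} = 3 \cdot 10 = 30$)
$z{\left(G \right)} = 84$ ($z{\left(G \right)} = 3 + \left(-3\right)^{4} = 3 + 81 = 84$)
$c{\left(a,Y \right)} = 84 + Y + a$ ($c{\left(a,Y \right)} = \left(a + Y\right) + 84 = \left(Y + a\right) + 84 = 84 + Y + a$)
$\sqrt{16885 + \sqrt{c{\left(o{\left(8 \right)},20 \right)} + 8142}} = \sqrt{16885 + \sqrt{\left(84 + 20 + 30\right) + 8142}} = \sqrt{16885 + \sqrt{134 + 8142}} = \sqrt{16885 + \sqrt{8276}} = \sqrt{16885 + 2 \sqrt{2069}}$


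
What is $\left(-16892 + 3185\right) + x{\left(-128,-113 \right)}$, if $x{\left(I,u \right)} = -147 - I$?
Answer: $-13726$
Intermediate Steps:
$\left(-16892 + 3185\right) + x{\left(-128,-113 \right)} = \left(-16892 + 3185\right) - 19 = -13707 + \left(-147 + 128\right) = -13707 - 19 = -13726$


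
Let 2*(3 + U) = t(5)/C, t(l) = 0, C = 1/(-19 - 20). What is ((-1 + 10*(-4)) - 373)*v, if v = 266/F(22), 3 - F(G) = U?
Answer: -18354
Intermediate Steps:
C = -1/39 (C = 1/(-39) = -1/39 ≈ -0.025641)
U = -3 (U = -3 + (0/(-1/39))/2 = -3 + (0*(-39))/2 = -3 + (1/2)*0 = -3 + 0 = -3)
F(G) = 6 (F(G) = 3 - 1*(-3) = 3 + 3 = 6)
v = 133/3 (v = 266/6 = 266*(1/6) = 133/3 ≈ 44.333)
((-1 + 10*(-4)) - 373)*v = ((-1 + 10*(-4)) - 373)*(133/3) = ((-1 - 40) - 373)*(133/3) = (-41 - 373)*(133/3) = -414*133/3 = -18354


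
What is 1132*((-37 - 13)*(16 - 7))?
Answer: -509400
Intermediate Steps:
1132*((-37 - 13)*(16 - 7)) = 1132*(-50*9) = 1132*(-450) = -509400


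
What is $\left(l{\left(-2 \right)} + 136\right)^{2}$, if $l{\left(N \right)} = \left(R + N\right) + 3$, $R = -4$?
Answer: $17689$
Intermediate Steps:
$l{\left(N \right)} = -1 + N$ ($l{\left(N \right)} = \left(-4 + N\right) + 3 = -1 + N$)
$\left(l{\left(-2 \right)} + 136\right)^{2} = \left(\left(-1 - 2\right) + 136\right)^{2} = \left(-3 + 136\right)^{2} = 133^{2} = 17689$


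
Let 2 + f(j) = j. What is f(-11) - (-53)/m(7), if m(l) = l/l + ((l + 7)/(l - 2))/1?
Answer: 18/19 ≈ 0.94737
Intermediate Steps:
f(j) = -2 + j
m(l) = 1 + (7 + l)/(-2 + l) (m(l) = 1 + ((7 + l)/(-2 + l))*1 = 1 + (7 + l)/(-2 + l))
f(-11) - (-53)/m(7) = (-2 - 11) - (-53)/((5 + 2*7)/(-2 + 7)) = -13 - (-53)/((5 + 14)/5) = -13 - (-53)/((⅕)*19) = -13 - (-53)/19/5 = -13 - (-53)*5/19 = -13 - 1*(-265/19) = -13 + 265/19 = 18/19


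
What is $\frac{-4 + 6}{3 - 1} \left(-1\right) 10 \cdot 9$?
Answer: $-90$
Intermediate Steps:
$\frac{-4 + 6}{3 - 1} \left(-1\right) 10 \cdot 9 = \frac{2}{2} \left(-1\right) 10 \cdot 9 = 2 \cdot \frac{1}{2} \left(-1\right) 10 \cdot 9 = 1 \left(-1\right) 10 \cdot 9 = \left(-1\right) 10 \cdot 9 = \left(-10\right) 9 = -90$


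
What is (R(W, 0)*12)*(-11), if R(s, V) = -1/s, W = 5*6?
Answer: 22/5 ≈ 4.4000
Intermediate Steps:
W = 30
(R(W, 0)*12)*(-11) = (-1/30*12)*(-11) = (-1*1/30*12)*(-11) = -1/30*12*(-11) = -2/5*(-11) = 22/5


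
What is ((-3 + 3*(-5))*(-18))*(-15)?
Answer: -4860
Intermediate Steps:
((-3 + 3*(-5))*(-18))*(-15) = ((-3 - 15)*(-18))*(-15) = -18*(-18)*(-15) = 324*(-15) = -4860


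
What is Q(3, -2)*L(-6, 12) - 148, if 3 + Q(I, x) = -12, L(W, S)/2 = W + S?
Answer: -328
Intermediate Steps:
L(W, S) = 2*S + 2*W (L(W, S) = 2*(W + S) = 2*(S + W) = 2*S + 2*W)
Q(I, x) = -15 (Q(I, x) = -3 - 12 = -15)
Q(3, -2)*L(-6, 12) - 148 = -15*(2*12 + 2*(-6)) - 148 = -15*(24 - 12) - 148 = -15*12 - 148 = -180 - 148 = -328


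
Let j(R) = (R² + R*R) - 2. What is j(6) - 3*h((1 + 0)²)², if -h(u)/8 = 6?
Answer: -6842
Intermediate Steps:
h(u) = -48 (h(u) = -8*6 = -48)
j(R) = -2 + 2*R² (j(R) = (R² + R²) - 2 = 2*R² - 2 = -2 + 2*R²)
j(6) - 3*h((1 + 0)²)² = (-2 + 2*6²) - 3*(-48)² = (-2 + 2*36) - 3*2304 = (-2 + 72) - 6912 = 70 - 6912 = -6842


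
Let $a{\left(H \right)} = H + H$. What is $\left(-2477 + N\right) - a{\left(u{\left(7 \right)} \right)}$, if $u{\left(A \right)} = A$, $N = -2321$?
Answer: $-4812$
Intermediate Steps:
$a{\left(H \right)} = 2 H$
$\left(-2477 + N\right) - a{\left(u{\left(7 \right)} \right)} = \left(-2477 - 2321\right) - 2 \cdot 7 = -4798 - 14 = -4812$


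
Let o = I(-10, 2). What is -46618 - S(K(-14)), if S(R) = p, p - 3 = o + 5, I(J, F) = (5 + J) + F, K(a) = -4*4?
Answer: -46623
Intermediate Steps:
K(a) = -16
I(J, F) = 5 + F + J
o = -3 (o = 5 + 2 - 10 = -3)
p = 5 (p = 3 + (-3 + 5) = 3 + 2 = 5)
S(R) = 5
-46618 - S(K(-14)) = -46618 - 1*5 = -46618 - 5 = -46623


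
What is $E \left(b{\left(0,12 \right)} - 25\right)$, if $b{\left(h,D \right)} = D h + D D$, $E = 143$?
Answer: $17017$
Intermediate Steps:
$b{\left(h,D \right)} = D^{2} + D h$ ($b{\left(h,D \right)} = D h + D^{2} = D^{2} + D h$)
$E \left(b{\left(0,12 \right)} - 25\right) = 143 \left(12 \left(12 + 0\right) - 25\right) = 143 \left(12 \cdot 12 - 25\right) = 143 \left(144 - 25\right) = 143 \cdot 119 = 17017$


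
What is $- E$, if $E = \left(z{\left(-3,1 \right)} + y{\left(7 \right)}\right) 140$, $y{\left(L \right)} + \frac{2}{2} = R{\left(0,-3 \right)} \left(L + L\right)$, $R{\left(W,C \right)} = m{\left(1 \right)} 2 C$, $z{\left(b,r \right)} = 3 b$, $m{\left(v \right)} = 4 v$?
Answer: $48440$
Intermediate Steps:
$R{\left(W,C \right)} = 8 C$ ($R{\left(W,C \right)} = 4 \cdot 1 \cdot 2 C = 4 \cdot 2 C = 8 C$)
$y{\left(L \right)} = -1 - 48 L$ ($y{\left(L \right)} = -1 + 8 \left(-3\right) \left(L + L\right) = -1 - 24 \cdot 2 L = -1 - 48 L$)
$E = -48440$ ($E = \left(3 \left(-3\right) - 337\right) 140 = \left(-9 - 337\right) 140 = \left(-346\right) 140 = -48440$)
$- E = \left(-1\right) \left(-48440\right) = 48440$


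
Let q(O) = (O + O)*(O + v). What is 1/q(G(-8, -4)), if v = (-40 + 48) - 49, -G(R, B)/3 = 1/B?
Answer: -8/483 ≈ -0.016563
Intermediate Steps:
G(R, B) = -3/B
v = -41 (v = 8 - 49 = -41)
q(O) = 2*O*(-41 + O) (q(O) = (O + O)*(O - 41) = (2*O)*(-41 + O) = 2*O*(-41 + O))
1/q(G(-8, -4)) = 1/(2*(-3/(-4))*(-41 - 3/(-4))) = 1/(2*(-3*(-¼))*(-41 - 3*(-¼))) = 1/(2*(¾)*(-41 + ¾)) = 1/(2*(¾)*(-161/4)) = 1/(-483/8) = -8/483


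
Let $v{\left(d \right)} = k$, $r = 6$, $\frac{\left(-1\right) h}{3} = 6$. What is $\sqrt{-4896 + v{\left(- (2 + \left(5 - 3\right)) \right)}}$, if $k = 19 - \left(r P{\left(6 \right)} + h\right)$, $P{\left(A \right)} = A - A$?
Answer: $i \sqrt{4859} \approx 69.707 i$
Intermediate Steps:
$h = -18$ ($h = \left(-3\right) 6 = -18$)
$P{\left(A \right)} = 0$
$k = 37$ ($k = 19 - \left(6 \cdot 0 - 18\right) = 19 - \left(0 - 18\right) = 19 - -18 = 19 + 18 = 37$)
$v{\left(d \right)} = 37$
$\sqrt{-4896 + v{\left(- (2 + \left(5 - 3\right)) \right)}} = \sqrt{-4896 + 37} = \sqrt{-4859} = i \sqrt{4859}$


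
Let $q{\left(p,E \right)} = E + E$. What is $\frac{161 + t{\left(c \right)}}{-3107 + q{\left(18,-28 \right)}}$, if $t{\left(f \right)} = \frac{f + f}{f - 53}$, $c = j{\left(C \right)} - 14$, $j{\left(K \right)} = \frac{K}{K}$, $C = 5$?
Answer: $- \frac{5326}{104379} \approx -0.051026$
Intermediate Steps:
$q{\left(p,E \right)} = 2 E$
$j{\left(K \right)} = 1$
$c = -13$ ($c = 1 - 14 = -13$)
$t{\left(f \right)} = \frac{2 f}{-53 + f}$
$\frac{161 + t{\left(c \right)}}{-3107 + q{\left(18,-28 \right)}} = \frac{161 + 2 \left(-13\right) \frac{1}{-53 - 13}}{-3107 + 2 \left(-28\right)} = \frac{161 + 2 \left(-13\right) \frac{1}{-66}}{-3107 - 56} = \frac{161 + 2 \left(-13\right) \left(- \frac{1}{66}\right)}{-3163} = \left(161 + \frac{13}{33}\right) \left(- \frac{1}{3163}\right) = \frac{5326}{33} \left(- \frac{1}{3163}\right) = - \frac{5326}{104379}$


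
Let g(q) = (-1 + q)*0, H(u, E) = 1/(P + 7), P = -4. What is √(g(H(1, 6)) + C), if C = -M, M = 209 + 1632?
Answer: I*√1841 ≈ 42.907*I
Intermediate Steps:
M = 1841
H(u, E) = ⅓ (H(u, E) = 1/(-4 + 7) = 1/3 = ⅓)
C = -1841 (C = -1*1841 = -1841)
g(q) = 0
√(g(H(1, 6)) + C) = √(0 - 1841) = √(-1841) = I*√1841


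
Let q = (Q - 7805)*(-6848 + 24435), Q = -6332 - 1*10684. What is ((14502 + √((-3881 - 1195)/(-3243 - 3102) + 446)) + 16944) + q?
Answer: -436495481 + √11170/5 ≈ -4.3650e+8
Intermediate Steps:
Q = -17016 (Q = -6332 - 10684 = -17016)
q = -436526927 (q = (-17016 - 7805)*(-6848 + 24435) = -24821*17587 = -436526927)
((14502 + √((-3881 - 1195)/(-3243 - 3102) + 446)) + 16944) + q = ((14502 + √((-3881 - 1195)/(-3243 - 3102) + 446)) + 16944) - 436526927 = ((14502 + √(-5076/(-6345) + 446)) + 16944) - 436526927 = ((14502 + √(-5076*(-1/6345) + 446)) + 16944) - 436526927 = ((14502 + √(⅘ + 446)) + 16944) - 436526927 = ((14502 + √(2234/5)) + 16944) - 436526927 = ((14502 + √11170/5) + 16944) - 436526927 = (31446 + √11170/5) - 436526927 = -436495481 + √11170/5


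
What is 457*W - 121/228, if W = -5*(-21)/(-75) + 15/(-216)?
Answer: -4596937/6840 ≈ -672.07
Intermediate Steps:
W = -529/360 (W = 105*(-1/75) + 15*(-1/216) = -7/5 - 5/72 = -529/360 ≈ -1.4694)
457*W - 121/228 = 457*(-529/360) - 121/228 = -241753/360 - 121*1/228 = -241753/360 - 121/228 = -4596937/6840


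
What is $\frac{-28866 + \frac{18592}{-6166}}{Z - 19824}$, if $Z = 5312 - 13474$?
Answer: $\frac{44501587}{43140419} \approx 1.0316$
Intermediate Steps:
$Z = -8162$ ($Z = 5312 - 13474 = -8162$)
$\frac{-28866 + \frac{18592}{-6166}}{Z - 19824} = \frac{-28866 + \frac{18592}{-6166}}{-8162 - 19824} = \frac{-28866 + 18592 \left(- \frac{1}{6166}\right)}{-27986} = \left(-28866 - \frac{9296}{3083}\right) \left(- \frac{1}{27986}\right) = \left(- \frac{89003174}{3083}\right) \left(- \frac{1}{27986}\right) = \frac{44501587}{43140419}$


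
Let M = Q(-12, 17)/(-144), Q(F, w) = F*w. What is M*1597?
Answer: 27149/12 ≈ 2262.4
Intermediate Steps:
M = 17/12 (M = -12*17/(-144) = -204*(-1/144) = 17/12 ≈ 1.4167)
M*1597 = (17/12)*1597 = 27149/12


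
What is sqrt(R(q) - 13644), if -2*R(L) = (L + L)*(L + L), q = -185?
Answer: I*sqrt(82094) ≈ 286.52*I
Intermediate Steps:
R(L) = -2*L**2 (R(L) = -(L + L)*(L + L)/2 = -2*L*2*L/2 = -2*L**2)
sqrt(R(q) - 13644) = sqrt(-2*(-185)**2 - 13644) = sqrt(-2*34225 - 13644) = sqrt(-68450 - 13644) = sqrt(-82094) = I*sqrt(82094)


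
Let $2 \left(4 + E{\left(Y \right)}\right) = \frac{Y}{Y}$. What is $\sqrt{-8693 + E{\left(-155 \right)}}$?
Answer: $\frac{i \sqrt{34786}}{2} \approx 93.255 i$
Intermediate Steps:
$E{\left(Y \right)} = - \frac{7}{2}$ ($E{\left(Y \right)} = -4 + \frac{Y \frac{1}{Y}}{2} = -4 + \frac{1}{2} \cdot 1 = -4 + \frac{1}{2} = - \frac{7}{2}$)
$\sqrt{-8693 + E{\left(-155 \right)}} = \sqrt{-8693 - \frac{7}{2}} = \sqrt{- \frac{17393}{2}} = \frac{i \sqrt{34786}}{2}$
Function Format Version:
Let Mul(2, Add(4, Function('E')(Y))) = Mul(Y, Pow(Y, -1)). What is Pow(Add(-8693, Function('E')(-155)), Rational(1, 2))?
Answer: Mul(Rational(1, 2), I, Pow(34786, Rational(1, 2))) ≈ Mul(93.255, I)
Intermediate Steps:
Function('E')(Y) = Rational(-7, 2) (Function('E')(Y) = Add(-4, Mul(Rational(1, 2), Mul(Y, Pow(Y, -1)))) = Add(-4, Mul(Rational(1, 2), 1)) = Add(-4, Rational(1, 2)) = Rational(-7, 2))
Pow(Add(-8693, Function('E')(-155)), Rational(1, 2)) = Pow(Add(-8693, Rational(-7, 2)), Rational(1, 2)) = Pow(Rational(-17393, 2), Rational(1, 2)) = Mul(Rational(1, 2), I, Pow(34786, Rational(1, 2)))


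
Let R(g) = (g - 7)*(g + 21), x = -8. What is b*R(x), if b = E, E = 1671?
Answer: -325845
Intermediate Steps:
b = 1671
R(g) = (-7 + g)*(21 + g)
b*R(x) = 1671*(-147 + (-8)² + 14*(-8)) = 1671*(-147 + 64 - 112) = 1671*(-195) = -325845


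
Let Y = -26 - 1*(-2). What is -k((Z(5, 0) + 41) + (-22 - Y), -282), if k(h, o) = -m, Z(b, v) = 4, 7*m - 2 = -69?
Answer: -67/7 ≈ -9.5714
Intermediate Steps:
m = -67/7 (m = 2/7 + (⅐)*(-69) = 2/7 - 69/7 = -67/7 ≈ -9.5714)
Y = -24 (Y = -26 + 2 = -24)
k(h, o) = 67/7 (k(h, o) = -1*(-67/7) = 67/7)
-k((Z(5, 0) + 41) + (-22 - Y), -282) = -1*67/7 = -67/7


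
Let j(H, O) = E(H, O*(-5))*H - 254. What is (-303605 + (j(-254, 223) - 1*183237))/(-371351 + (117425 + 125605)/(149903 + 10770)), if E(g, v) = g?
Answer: 67897196340/59665836193 ≈ 1.1380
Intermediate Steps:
j(H, O) = -254 + H**2 (j(H, O) = H*H - 254 = H**2 - 254 = -254 + H**2)
(-303605 + (j(-254, 223) - 1*183237))/(-371351 + (117425 + 125605)/(149903 + 10770)) = (-303605 + ((-254 + (-254)**2) - 1*183237))/(-371351 + (117425 + 125605)/(149903 + 10770)) = (-303605 + ((-254 + 64516) - 183237))/(-371351 + 243030/160673) = (-303605 + (64262 - 183237))/(-371351 + 243030*(1/160673)) = (-303605 - 118975)/(-371351 + 243030/160673) = -422580/(-59665836193/160673) = -422580*(-160673/59665836193) = 67897196340/59665836193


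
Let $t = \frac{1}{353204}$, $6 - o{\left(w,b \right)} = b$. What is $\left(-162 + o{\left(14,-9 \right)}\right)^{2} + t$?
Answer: $\frac{7632385237}{353204} \approx 21609.0$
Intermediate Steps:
$o{\left(w,b \right)} = 6 - b$
$t = \frac{1}{353204} \approx 2.8312 \cdot 10^{-6}$
$\left(-162 + o{\left(14,-9 \right)}\right)^{2} + t = \left(-162 + \left(6 - -9\right)\right)^{2} + \frac{1}{353204} = \left(-162 + \left(6 + 9\right)\right)^{2} + \frac{1}{353204} = \left(-162 + 15\right)^{2} + \frac{1}{353204} = \left(-147\right)^{2} + \frac{1}{353204} = 21609 + \frac{1}{353204} = \frac{7632385237}{353204}$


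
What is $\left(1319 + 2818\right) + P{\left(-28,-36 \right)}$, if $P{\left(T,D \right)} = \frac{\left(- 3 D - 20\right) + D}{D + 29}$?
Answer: $\frac{28907}{7} \approx 4129.6$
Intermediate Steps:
$P{\left(T,D \right)} = \frac{-20 - 2 D}{29 + D}$ ($P{\left(T,D \right)} = \frac{\left(-20 - 3 D\right) + D}{29 + D} = \frac{-20 - 2 D}{29 + D}$)
$\left(1319 + 2818\right) + P{\left(-28,-36 \right)} = \left(1319 + 2818\right) + \frac{2 \left(-10 - -36\right)}{29 - 36} = 4137 + \frac{2 \left(-10 + 36\right)}{-7} = 4137 + 2 \left(- \frac{1}{7}\right) 26 = 4137 - \frac{52}{7} = \frac{28907}{7}$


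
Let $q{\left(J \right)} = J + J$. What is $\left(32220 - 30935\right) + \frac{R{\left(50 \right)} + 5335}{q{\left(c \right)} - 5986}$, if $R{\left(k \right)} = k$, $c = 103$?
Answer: $\frac{1484383}{1156} \approx 1284.1$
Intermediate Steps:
$q{\left(J \right)} = 2 J$
$\left(32220 - 30935\right) + \frac{R{\left(50 \right)} + 5335}{q{\left(c \right)} - 5986} = \left(32220 - 30935\right) + \frac{50 + 5335}{2 \cdot 103 - 5986} = 1285 + \frac{5385}{206 - 5986} = 1285 + \frac{5385}{-5780} = 1285 + 5385 \left(- \frac{1}{5780}\right) = 1285 - \frac{1077}{1156} = \frac{1484383}{1156}$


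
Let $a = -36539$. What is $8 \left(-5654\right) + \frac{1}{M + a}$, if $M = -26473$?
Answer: $- \frac{2850158785}{63012} \approx -45232.0$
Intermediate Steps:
$8 \left(-5654\right) + \frac{1}{M + a} = 8 \left(-5654\right) + \frac{1}{-26473 - 36539} = -45232 + \frac{1}{-63012} = -45232 - \frac{1}{63012} = - \frac{2850158785}{63012}$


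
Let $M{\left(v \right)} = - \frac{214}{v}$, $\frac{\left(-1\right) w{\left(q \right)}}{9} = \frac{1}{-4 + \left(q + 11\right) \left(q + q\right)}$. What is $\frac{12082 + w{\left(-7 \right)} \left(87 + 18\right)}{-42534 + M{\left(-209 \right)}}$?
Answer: $- \frac{10113719}{35557568} \approx -0.28443$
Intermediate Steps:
$w{\left(q \right)} = - \frac{9}{-4 + 2 q \left(11 + q\right)}$ ($w{\left(q \right)} = - \frac{9}{-4 + \left(q + 11\right) \left(q + q\right)} = - \frac{9}{-4 + \left(11 + q\right) 2 q} = - \frac{9}{-4 + 2 q \left(11 + q\right)}$)
$\frac{12082 + w{\left(-7 \right)} \left(87 + 18\right)}{-42534 + M{\left(-209 \right)}} = \frac{12082 + - \frac{9}{-4 + 2 \left(-7\right)^{2} + 22 \left(-7\right)} \left(87 + 18\right)}{-42534 - \frac{214}{-209}} = \frac{12082 + - \frac{9}{-4 + 2 \cdot 49 - 154} \cdot 105}{-42534 - - \frac{214}{209}} = \frac{12082 + - \frac{9}{-4 + 98 - 154} \cdot 105}{-42534 + \frac{214}{209}} = \frac{12082 + - \frac{9}{-60} \cdot 105}{- \frac{8889392}{209}} = \left(12082 + \left(-9\right) \left(- \frac{1}{60}\right) 105\right) \left(- \frac{209}{8889392}\right) = \left(12082 + \frac{3}{20} \cdot 105\right) \left(- \frac{209}{8889392}\right) = \left(12082 + \frac{63}{4}\right) \left(- \frac{209}{8889392}\right) = \frac{48391}{4} \left(- \frac{209}{8889392}\right) = - \frac{10113719}{35557568}$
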